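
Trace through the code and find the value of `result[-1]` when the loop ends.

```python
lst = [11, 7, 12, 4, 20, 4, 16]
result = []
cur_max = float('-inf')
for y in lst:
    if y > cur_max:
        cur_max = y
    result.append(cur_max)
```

Let's trace through this code step by step.

Initialize: lst = [11, 7, 12, 4, 20, 4, 16]
Initialize: result = []
Initialize: cur_max = -inf
Entering loop: for y in lst:
After iteration 1: y = 11, result = [11], cur_max = 11
After iteration 2: y = 7, result = [11, 11], cur_max = 11
After iteration 3: y = 12, result = [11, 11, 12], cur_max = 12
After iteration 4: y = 4, result = [11, 11, 12, 12], cur_max = 12
After iteration 5: y = 20, result = [11, 11, 12, 12, 20], cur_max = 20
After iteration 6: y = 4, result = [11, 11, 12, 12, 20, 20], cur_max = 20
After iteration 7: y = 16, result = [11, 11, 12, 12, 20, 20, 20], cur_max = 20
Loop ends.
result[-1] = 20

Final answer: 20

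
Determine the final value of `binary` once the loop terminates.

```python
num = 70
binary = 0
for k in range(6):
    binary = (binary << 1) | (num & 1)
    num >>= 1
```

Let's trace through this code step by step.

Initialize: num = 70
Initialize: binary = 0
Entering loop: for k in range(6):
After iteration 1: k = 0, num = 35, binary = 0
After iteration 2: k = 1, num = 17, binary = 1
After iteration 3: k = 2, num = 8, binary = 3
After iteration 4: k = 3, num = 4, binary = 6
After iteration 5: k = 4, num = 2, binary = 12
After iteration 6: k = 5, num = 1, binary = 24
Loop ends.

Final answer: 24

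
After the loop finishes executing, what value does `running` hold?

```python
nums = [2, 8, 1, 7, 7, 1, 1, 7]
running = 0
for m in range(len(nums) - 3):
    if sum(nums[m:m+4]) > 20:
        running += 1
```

Let's trace through this code step by step.

Initialize: nums = [2, 8, 1, 7, 7, 1, 1, 7]
Initialize: running = 0
Entering loop: for m in range(len(nums) - 3):
After iteration 1: m = 0, running = 0
After iteration 2: m = 1, running = 1
After iteration 3: m = 2, running = 1
After iteration 4: m = 3, running = 1
After iteration 5: m = 4, running = 1
Loop ends.

Final answer: 1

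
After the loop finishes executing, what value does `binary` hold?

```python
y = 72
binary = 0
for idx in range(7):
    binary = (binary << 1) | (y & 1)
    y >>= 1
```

Let's trace through this code step by step.

Initialize: y = 72
Initialize: binary = 0
Entering loop: for idx in range(7):
After iteration 1: idx = 0, y = 36, binary = 0
After iteration 2: idx = 1, y = 18, binary = 0
After iteration 3: idx = 2, y = 9, binary = 0
After iteration 4: idx = 3, y = 4, binary = 1
After iteration 5: idx = 4, y = 2, binary = 2
After iteration 6: idx = 5, y = 1, binary = 4
After iteration 7: idx = 6, y = 0, binary = 9
Loop ends.

Final answer: 9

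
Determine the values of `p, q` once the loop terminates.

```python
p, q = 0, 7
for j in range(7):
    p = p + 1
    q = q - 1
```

Let's trace through this code step by step.

Initialize: p = 0
Initialize: q = 7
Entering loop: for j in range(7):
After iteration 1: j = 0, p = 1, q = 6
After iteration 2: j = 1, p = 2, q = 5
After iteration 3: j = 2, p = 3, q = 4
After iteration 4: j = 3, p = 4, q = 3
After iteration 5: j = 4, p = 5, q = 2
After iteration 6: j = 5, p = 6, q = 1
After iteration 7: j = 6, p = 7, q = 0
Loop ends.

Final answer: 7, 0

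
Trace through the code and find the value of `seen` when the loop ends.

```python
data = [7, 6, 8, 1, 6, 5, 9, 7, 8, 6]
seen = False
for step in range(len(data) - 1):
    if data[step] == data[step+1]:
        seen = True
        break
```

Let's trace through this code step by step.

Initialize: data = [7, 6, 8, 1, 6, 5, 9, 7, 8, 6]
Initialize: seen = False
Entering loop: for step in range(len(data) - 1):
After iteration 1: step = 0, seen = False
After iteration 2: step = 1, seen = False
After iteration 3: step = 2, seen = False
After iteration 4: step = 3, seen = False
After iteration 5: step = 4, seen = False
After iteration 6: step = 5, seen = False
After iteration 7: step = 6, seen = False
After iteration 8: step = 7, seen = False
After iteration 9: step = 8, seen = False
Loop ends.

Final answer: False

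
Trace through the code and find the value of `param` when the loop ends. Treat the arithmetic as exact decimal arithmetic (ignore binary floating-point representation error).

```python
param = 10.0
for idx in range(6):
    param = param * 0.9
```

Let's trace through this code step by step.

Initialize: param = 10.0
Entering loop: for idx in range(6):
After iteration 1: idx = 0, param = 9.0
After iteration 2: idx = 1, param = 8.1
After iteration 3: idx = 2, param = 7.29
After iteration 4: idx = 3, param = 6.561
After iteration 5: idx = 4, param = 5.9049
After iteration 6: idx = 5, param = 5.31441
Loop ends.

Final answer: 5.31441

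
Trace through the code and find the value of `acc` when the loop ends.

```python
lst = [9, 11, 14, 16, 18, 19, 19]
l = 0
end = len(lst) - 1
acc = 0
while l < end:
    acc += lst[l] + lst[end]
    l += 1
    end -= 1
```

Let's trace through this code step by step.

Initialize: lst = [9, 11, 14, 16, 18, 19, 19]
Initialize: l = 0
Initialize: end = 6
Initialize: acc = 0
Entering loop: while l < end:
After iteration 1: l = 1, end = 5, acc = 28
After iteration 2: l = 2, end = 4, acc = 58
After iteration 3: l = 3, end = 3, acc = 90
Loop ends.

Final answer: 90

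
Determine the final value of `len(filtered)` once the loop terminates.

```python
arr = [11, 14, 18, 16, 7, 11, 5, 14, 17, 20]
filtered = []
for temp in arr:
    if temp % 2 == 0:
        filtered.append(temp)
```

Let's trace through this code step by step.

Initialize: arr = [11, 14, 18, 16, 7, 11, 5, 14, 17, 20]
Initialize: filtered = []
Entering loop: for temp in arr:
After iteration 1: temp = 11, filtered = []
After iteration 2: temp = 14, filtered = [14]
After iteration 3: temp = 18, filtered = [14, 18]
After iteration 4: temp = 16, filtered = [14, 18, 16]
After iteration 5: temp = 7, filtered = [14, 18, 16]
After iteration 6: temp = 11, filtered = [14, 18, 16]
After iteration 7: temp = 5, filtered = [14, 18, 16]
After iteration 8: temp = 14, filtered = [14, 18, 16, 14]
After iteration 9: temp = 17, filtered = [14, 18, 16, 14]
After iteration 10: temp = 20, filtered = [14, 18, 16, 14, 20]
Loop ends.
len(filtered) = 5

Final answer: 5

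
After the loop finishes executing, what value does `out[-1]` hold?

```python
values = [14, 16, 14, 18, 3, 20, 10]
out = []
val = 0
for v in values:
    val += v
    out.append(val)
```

Let's trace through this code step by step.

Initialize: values = [14, 16, 14, 18, 3, 20, 10]
Initialize: out = []
Initialize: val = 0
Entering loop: for v in values:
After iteration 1: v = 14, out = [14], val = 14
After iteration 2: v = 16, out = [14, 30], val = 30
After iteration 3: v = 14, out = [14, 30, 44], val = 44
After iteration 4: v = 18, out = [14, 30, 44, 62], val = 62
After iteration 5: v = 3, out = [14, 30, 44, 62, 65], val = 65
After iteration 6: v = 20, out = [14, 30, 44, 62, 65, 85], val = 85
After iteration 7: v = 10, out = [14, 30, 44, 62, 65, 85, 95], val = 95
Loop ends.
out[-1] = 95

Final answer: 95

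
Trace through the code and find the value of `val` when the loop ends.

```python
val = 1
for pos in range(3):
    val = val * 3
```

Let's trace through this code step by step.

Initialize: val = 1
Entering loop: for pos in range(3):
After iteration 1: pos = 0, val = 3
After iteration 2: pos = 1, val = 9
After iteration 3: pos = 2, val = 27
Loop ends.

Final answer: 27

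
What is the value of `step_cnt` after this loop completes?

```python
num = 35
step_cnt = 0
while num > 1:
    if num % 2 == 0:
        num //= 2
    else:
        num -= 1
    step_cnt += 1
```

Let's trace through this code step by step.

Initialize: num = 35
Initialize: step_cnt = 0
Entering loop: while num > 1:
After iteration 1: num = 34, step_cnt = 1
After iteration 2: num = 17, step_cnt = 2
After iteration 3: num = 16, step_cnt = 3
After iteration 4: num = 8, step_cnt = 4
After iteration 5: num = 4, step_cnt = 5
After iteration 6: num = 2, step_cnt = 6
After iteration 7: num = 1, step_cnt = 7
Loop ends.

Final answer: 7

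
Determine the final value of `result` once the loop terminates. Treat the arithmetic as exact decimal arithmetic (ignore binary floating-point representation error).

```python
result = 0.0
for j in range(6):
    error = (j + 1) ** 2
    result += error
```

Let's trace through this code step by step.

Initialize: result = 0.0
Entering loop: for j in range(6):
After iteration 1: j = 0, result = 1.0, error = 1
After iteration 2: j = 1, result = 5.0, error = 4
After iteration 3: j = 2, result = 14.0, error = 9
After iteration 4: j = 3, result = 30.0, error = 16
After iteration 5: j = 4, result = 55.0, error = 25
After iteration 6: j = 5, result = 91.0, error = 36
Loop ends.

Final answer: 91.0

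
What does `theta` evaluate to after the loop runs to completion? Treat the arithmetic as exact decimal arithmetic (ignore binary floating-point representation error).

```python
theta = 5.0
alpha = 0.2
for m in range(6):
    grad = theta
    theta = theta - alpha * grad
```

Let's trace through this code step by step.

Initialize: theta = 5.0
Initialize: alpha = 0.2
Entering loop: for m in range(6):
After iteration 1: m = 0, theta = 4.0, grad = 5.0
After iteration 2: m = 1, theta = 3.2, grad = 4.0
After iteration 3: m = 2, theta = 2.56, grad = 3.2
After iteration 4: m = 3, theta = 2.048, grad = 2.56
After iteration 5: m = 4, theta = 1.6384, grad = 2.048
After iteration 6: m = 5, theta = 1.31072, grad = 1.6384
Loop ends.

Final answer: 1.31072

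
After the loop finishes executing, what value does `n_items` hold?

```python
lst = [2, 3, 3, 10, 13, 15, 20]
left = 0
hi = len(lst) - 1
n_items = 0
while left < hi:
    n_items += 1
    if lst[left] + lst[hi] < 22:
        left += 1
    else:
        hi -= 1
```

Let's trace through this code step by step.

Initialize: lst = [2, 3, 3, 10, 13, 15, 20]
Initialize: left = 0
Initialize: hi = 6
Initialize: n_items = 0
Entering loop: while left < hi:
After iteration 1: left = 0, hi = 5, n_items = 1
After iteration 2: left = 1, hi = 5, n_items = 2
After iteration 3: left = 2, hi = 5, n_items = 3
After iteration 4: left = 3, hi = 5, n_items = 4
After iteration 5: left = 3, hi = 4, n_items = 5
After iteration 6: left = 3, hi = 3, n_items = 6
Loop ends.

Final answer: 6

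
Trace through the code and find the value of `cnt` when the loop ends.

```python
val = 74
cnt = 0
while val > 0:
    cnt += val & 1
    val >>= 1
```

Let's trace through this code step by step.

Initialize: val = 74
Initialize: cnt = 0
Entering loop: while val > 0:
After iteration 1: val = 37, cnt = 0
After iteration 2: val = 18, cnt = 1
After iteration 3: val = 9, cnt = 1
After iteration 4: val = 4, cnt = 2
After iteration 5: val = 2, cnt = 2
After iteration 6: val = 1, cnt = 2
After iteration 7: val = 0, cnt = 3
Loop ends.

Final answer: 3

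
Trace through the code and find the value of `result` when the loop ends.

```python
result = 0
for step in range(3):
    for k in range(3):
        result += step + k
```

Let's trace through this code step by step.

Initialize: result = 0
Entering loop: for step in range(3):
After iteration 1: step = 0, result = 3
After iteration 2: step = 1, result = 9
After iteration 3: step = 2, result = 18
Loop ends.

Final answer: 18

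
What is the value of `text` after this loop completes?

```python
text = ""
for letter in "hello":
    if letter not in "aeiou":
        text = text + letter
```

Let's trace through this code step by step.

Initialize: text = ''
Entering loop: for letter in "hello":
After iteration 1: letter = 'h', text = 'h'
After iteration 2: letter = 'e', text = 'h'
After iteration 3: letter = 'l', text = 'hl'
After iteration 4: letter = 'l', text = 'hll'
After iteration 5: letter = 'o', text = 'hll'
Loop ends.

Final answer: 'hll'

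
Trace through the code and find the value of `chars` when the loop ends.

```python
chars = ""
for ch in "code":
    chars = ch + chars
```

Let's trace through this code step by step.

Initialize: chars = ''
Entering loop: for ch in "code":
After iteration 1: ch = 'c', chars = 'c'
After iteration 2: ch = 'o', chars = 'oc'
After iteration 3: ch = 'd', chars = 'doc'
After iteration 4: ch = 'e', chars = 'edoc'
Loop ends.

Final answer: 'edoc'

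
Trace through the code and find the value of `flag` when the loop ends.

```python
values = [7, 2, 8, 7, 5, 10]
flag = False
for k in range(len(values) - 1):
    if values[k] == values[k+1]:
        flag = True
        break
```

Let's trace through this code step by step.

Initialize: values = [7, 2, 8, 7, 5, 10]
Initialize: flag = False
Entering loop: for k in range(len(values) - 1):
After iteration 1: k = 0, flag = False
After iteration 2: k = 1, flag = False
After iteration 3: k = 2, flag = False
After iteration 4: k = 3, flag = False
After iteration 5: k = 4, flag = False
Loop ends.

Final answer: False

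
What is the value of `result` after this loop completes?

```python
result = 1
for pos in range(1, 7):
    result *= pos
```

Let's trace through this code step by step.

Initialize: result = 1
Entering loop: for pos in range(1, 7):
After iteration 1: pos = 1, result = 1
After iteration 2: pos = 2, result = 2
After iteration 3: pos = 3, result = 6
After iteration 4: pos = 4, result = 24
After iteration 5: pos = 5, result = 120
After iteration 6: pos = 6, result = 720
Loop ends.

Final answer: 720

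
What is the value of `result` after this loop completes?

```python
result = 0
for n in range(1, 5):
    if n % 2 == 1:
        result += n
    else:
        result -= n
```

Let's trace through this code step by step.

Initialize: result = 0
Entering loop: for n in range(1, 5):
After iteration 1: n = 1, result = 1
After iteration 2: n = 2, result = -1
After iteration 3: n = 3, result = 2
After iteration 4: n = 4, result = -2
Loop ends.

Final answer: -2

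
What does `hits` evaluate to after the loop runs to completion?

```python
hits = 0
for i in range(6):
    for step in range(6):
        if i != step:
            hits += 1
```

Let's trace through this code step by step.

Initialize: hits = 0
Entering loop: for i in range(6):
After iteration 1: i = 0, hits = 5
After iteration 2: i = 1, hits = 10
After iteration 3: i = 2, hits = 15
After iteration 4: i = 3, hits = 20
After iteration 5: i = 4, hits = 25
After iteration 6: i = 5, hits = 30
Loop ends.

Final answer: 30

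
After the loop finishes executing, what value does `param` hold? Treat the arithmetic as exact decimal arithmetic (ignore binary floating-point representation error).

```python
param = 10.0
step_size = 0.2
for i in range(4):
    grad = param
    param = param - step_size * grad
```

Let's trace through this code step by step.

Initialize: param = 10.0
Initialize: step_size = 0.2
Entering loop: for i in range(4):
After iteration 1: i = 0, param = 8.0, grad = 10.0
After iteration 2: i = 1, param = 6.4, grad = 8.0
After iteration 3: i = 2, param = 5.12, grad = 6.4
After iteration 4: i = 3, param = 4.096, grad = 5.12
Loop ends.

Final answer: 4.096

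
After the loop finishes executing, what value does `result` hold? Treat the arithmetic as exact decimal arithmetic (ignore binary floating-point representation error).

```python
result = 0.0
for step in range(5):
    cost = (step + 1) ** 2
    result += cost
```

Let's trace through this code step by step.

Initialize: result = 0.0
Entering loop: for step in range(5):
After iteration 1: step = 0, result = 1.0, cost = 1
After iteration 2: step = 1, result = 5.0, cost = 4
After iteration 3: step = 2, result = 14.0, cost = 9
After iteration 4: step = 3, result = 30.0, cost = 16
After iteration 5: step = 4, result = 55.0, cost = 25
Loop ends.

Final answer: 55.0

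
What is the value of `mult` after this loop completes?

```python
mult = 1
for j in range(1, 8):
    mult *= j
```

Let's trace through this code step by step.

Initialize: mult = 1
Entering loop: for j in range(1, 8):
After iteration 1: j = 1, mult = 1
After iteration 2: j = 2, mult = 2
After iteration 3: j = 3, mult = 6
After iteration 4: j = 4, mult = 24
After iteration 5: j = 5, mult = 120
After iteration 6: j = 6, mult = 720
After iteration 7: j = 7, mult = 5040
Loop ends.

Final answer: 5040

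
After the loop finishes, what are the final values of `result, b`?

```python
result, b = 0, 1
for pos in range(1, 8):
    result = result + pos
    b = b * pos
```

Let's trace through this code step by step.

Initialize: result = 0
Initialize: b = 1
Entering loop: for pos in range(1, 8):
After iteration 1: pos = 1, result = 1, b = 1
After iteration 2: pos = 2, result = 3, b = 2
After iteration 3: pos = 3, result = 6, b = 6
After iteration 4: pos = 4, result = 10, b = 24
After iteration 5: pos = 5, result = 15, b = 120
After iteration 6: pos = 6, result = 21, b = 720
After iteration 7: pos = 7, result = 28, b = 5040
Loop ends.

Final answer: 28, 5040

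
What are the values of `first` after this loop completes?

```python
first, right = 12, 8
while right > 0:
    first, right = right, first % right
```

Let's trace through this code step by step.

Initialize: first = 12
Initialize: right = 8
Entering loop: while right > 0:
After iteration 1: first = 8, right = 4
After iteration 2: first = 4, right = 0
Loop ends.

Final answer: 4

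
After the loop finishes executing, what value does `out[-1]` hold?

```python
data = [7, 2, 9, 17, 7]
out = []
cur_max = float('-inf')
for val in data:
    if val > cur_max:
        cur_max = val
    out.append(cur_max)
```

Let's trace through this code step by step.

Initialize: data = [7, 2, 9, 17, 7]
Initialize: out = []
Initialize: cur_max = -inf
Entering loop: for val in data:
After iteration 1: val = 7, out = [7], cur_max = 7
After iteration 2: val = 2, out = [7, 7], cur_max = 7
After iteration 3: val = 9, out = [7, 7, 9], cur_max = 9
After iteration 4: val = 17, out = [7, 7, 9, 17], cur_max = 17
After iteration 5: val = 7, out = [7, 7, 9, 17, 17], cur_max = 17
Loop ends.
out[-1] = 17

Final answer: 17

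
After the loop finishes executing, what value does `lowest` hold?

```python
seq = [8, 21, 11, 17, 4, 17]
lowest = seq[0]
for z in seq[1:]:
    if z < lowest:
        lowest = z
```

Let's trace through this code step by step.

Initialize: seq = [8, 21, 11, 17, 4, 17]
Initialize: lowest = 8
Entering loop: for z in seq[1:]:
After iteration 1: z = 21, lowest = 8
After iteration 2: z = 11, lowest = 8
After iteration 3: z = 17, lowest = 8
After iteration 4: z = 4, lowest = 4
After iteration 5: z = 17, lowest = 4
Loop ends.

Final answer: 4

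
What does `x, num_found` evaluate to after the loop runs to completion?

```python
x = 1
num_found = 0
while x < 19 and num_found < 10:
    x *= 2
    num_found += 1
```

Let's trace through this code step by step.

Initialize: x = 1
Initialize: num_found = 0
Entering loop: while x < 19 and num_found < 10:
After iteration 1: x = 2, num_found = 1
After iteration 2: x = 4, num_found = 2
After iteration 3: x = 8, num_found = 3
After iteration 4: x = 16, num_found = 4
After iteration 5: x = 32, num_found = 5
Loop ends.

Final answer: 32, 5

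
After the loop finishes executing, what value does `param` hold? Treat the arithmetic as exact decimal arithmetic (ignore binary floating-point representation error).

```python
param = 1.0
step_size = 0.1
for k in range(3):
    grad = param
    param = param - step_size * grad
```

Let's trace through this code step by step.

Initialize: param = 1.0
Initialize: step_size = 0.1
Entering loop: for k in range(3):
After iteration 1: k = 0, param = 0.9, grad = 1.0
After iteration 2: k = 1, param = 0.81, grad = 0.9
After iteration 3: k = 2, param = 0.729, grad = 0.81
Loop ends.

Final answer: 0.729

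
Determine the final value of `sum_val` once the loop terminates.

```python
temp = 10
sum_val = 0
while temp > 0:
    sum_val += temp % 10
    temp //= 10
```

Let's trace through this code step by step.

Initialize: temp = 10
Initialize: sum_val = 0
Entering loop: while temp > 0:
After iteration 1: temp = 1, sum_val = 0
After iteration 2: temp = 0, sum_val = 1
Loop ends.

Final answer: 1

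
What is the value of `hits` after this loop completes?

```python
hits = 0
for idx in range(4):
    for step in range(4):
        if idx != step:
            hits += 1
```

Let's trace through this code step by step.

Initialize: hits = 0
Entering loop: for idx in range(4):
After iteration 1: idx = 0, hits = 3
After iteration 2: idx = 1, hits = 6
After iteration 3: idx = 2, hits = 9
After iteration 4: idx = 3, hits = 12
Loop ends.

Final answer: 12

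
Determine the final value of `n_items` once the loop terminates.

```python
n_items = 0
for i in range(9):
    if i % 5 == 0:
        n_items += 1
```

Let's trace through this code step by step.

Initialize: n_items = 0
Entering loop: for i in range(9):
After iteration 1: i = 0, n_items = 1
After iteration 2: i = 1, n_items = 1
After iteration 3: i = 2, n_items = 1
After iteration 4: i = 3, n_items = 1
After iteration 5: i = 4, n_items = 1
After iteration 6: i = 5, n_items = 2
After iteration 7: i = 6, n_items = 2
After iteration 8: i = 7, n_items = 2
After iteration 9: i = 8, n_items = 2
Loop ends.

Final answer: 2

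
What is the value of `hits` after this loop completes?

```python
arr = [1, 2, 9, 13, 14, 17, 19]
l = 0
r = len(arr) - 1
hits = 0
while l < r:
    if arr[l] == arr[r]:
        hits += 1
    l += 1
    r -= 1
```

Let's trace through this code step by step.

Initialize: arr = [1, 2, 9, 13, 14, 17, 19]
Initialize: l = 0
Initialize: r = 6
Initialize: hits = 0
Entering loop: while l < r:
After iteration 1: l = 1, r = 5, hits = 0
After iteration 2: l = 2, r = 4, hits = 0
After iteration 3: l = 3, r = 3, hits = 0
Loop ends.

Final answer: 0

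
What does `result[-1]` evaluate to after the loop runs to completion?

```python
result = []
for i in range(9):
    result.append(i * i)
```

Let's trace through this code step by step.

Initialize: result = []
Entering loop: for i in range(9):
After iteration 1: i = 0, result = [0]
After iteration 2: i = 1, result = [0, 1]
After iteration 3: i = 2, result = [0, 1, 4]
After iteration 4: i = 3, result = [0, 1, 4, 9]
After iteration 5: i = 4, result = [0, 1, 4, 9, 16]
After iteration 6: i = 5, result = [0, 1, 4, 9, 16, 25]
After iteration 7: i = 6, result = [0, 1, 4, 9, 16, 25, 36]
After iteration 8: i = 7, result = [0, 1, 4, 9, 16, 25, 36, 49]
After iteration 9: i = 8, result = [0, 1, 4, 9, 16, 25, 36, 49, 64]
Loop ends.
result[-1] = 64

Final answer: 64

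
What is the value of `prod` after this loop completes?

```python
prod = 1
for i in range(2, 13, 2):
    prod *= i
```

Let's trace through this code step by step.

Initialize: prod = 1
Entering loop: for i in range(2, 13, 2):
After iteration 1: i = 2, prod = 2
After iteration 2: i = 4, prod = 8
After iteration 3: i = 6, prod = 48
After iteration 4: i = 8, prod = 384
After iteration 5: i = 10, prod = 3840
After iteration 6: i = 12, prod = 46080
Loop ends.

Final answer: 46080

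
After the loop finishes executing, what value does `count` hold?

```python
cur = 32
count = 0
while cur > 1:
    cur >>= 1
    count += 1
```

Let's trace through this code step by step.

Initialize: cur = 32
Initialize: count = 0
Entering loop: while cur > 1:
After iteration 1: cur = 16, count = 1
After iteration 2: cur = 8, count = 2
After iteration 3: cur = 4, count = 3
After iteration 4: cur = 2, count = 4
After iteration 5: cur = 1, count = 5
Loop ends.

Final answer: 5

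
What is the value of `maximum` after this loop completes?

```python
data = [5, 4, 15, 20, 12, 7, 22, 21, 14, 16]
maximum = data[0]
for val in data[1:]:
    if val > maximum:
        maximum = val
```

Let's trace through this code step by step.

Initialize: data = [5, 4, 15, 20, 12, 7, 22, 21, 14, 16]
Initialize: maximum = 5
Entering loop: for val in data[1:]:
After iteration 1: val = 4, maximum = 5
After iteration 2: val = 15, maximum = 15
After iteration 3: val = 20, maximum = 20
After iteration 4: val = 12, maximum = 20
After iteration 5: val = 7, maximum = 20
After iteration 6: val = 22, maximum = 22
After iteration 7: val = 21, maximum = 22
After iteration 8: val = 14, maximum = 22
After iteration 9: val = 16, maximum = 22
Loop ends.

Final answer: 22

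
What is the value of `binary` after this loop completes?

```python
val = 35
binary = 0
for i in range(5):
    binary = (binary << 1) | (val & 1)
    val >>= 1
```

Let's trace through this code step by step.

Initialize: val = 35
Initialize: binary = 0
Entering loop: for i in range(5):
After iteration 1: i = 0, val = 17, binary = 1
After iteration 2: i = 1, val = 8, binary = 3
After iteration 3: i = 2, val = 4, binary = 6
After iteration 4: i = 3, val = 2, binary = 12
After iteration 5: i = 4, val = 1, binary = 24
Loop ends.

Final answer: 24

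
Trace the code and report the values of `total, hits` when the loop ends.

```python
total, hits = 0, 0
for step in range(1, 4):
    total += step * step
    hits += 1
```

Let's trace through this code step by step.

Initialize: total = 0
Initialize: hits = 0
Entering loop: for step in range(1, 4):
After iteration 1: step = 1, total = 1, hits = 1
After iteration 2: step = 2, total = 5, hits = 2
After iteration 3: step = 3, total = 14, hits = 3
Loop ends.

Final answer: 14, 3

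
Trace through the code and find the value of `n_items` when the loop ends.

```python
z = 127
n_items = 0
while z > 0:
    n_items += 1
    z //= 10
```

Let's trace through this code step by step.

Initialize: z = 127
Initialize: n_items = 0
Entering loop: while z > 0:
After iteration 1: z = 12, n_items = 1
After iteration 2: z = 1, n_items = 2
After iteration 3: z = 0, n_items = 3
Loop ends.

Final answer: 3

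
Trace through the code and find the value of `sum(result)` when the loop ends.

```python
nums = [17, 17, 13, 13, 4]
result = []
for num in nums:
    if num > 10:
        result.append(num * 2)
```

Let's trace through this code step by step.

Initialize: nums = [17, 17, 13, 13, 4]
Initialize: result = []
Entering loop: for num in nums:
After iteration 1: num = 17, result = [34]
After iteration 2: num = 17, result = [34, 34]
After iteration 3: num = 13, result = [34, 34, 26]
After iteration 4: num = 13, result = [34, 34, 26, 26]
After iteration 5: num = 4, result = [34, 34, 26, 26]
Loop ends.
sum(result) = 120

Final answer: 120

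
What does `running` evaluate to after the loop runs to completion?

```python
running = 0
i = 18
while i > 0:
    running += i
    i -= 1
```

Let's trace through this code step by step.

Initialize: running = 0
Initialize: i = 18
Entering loop: while i > 0:
After iteration 1: running = 18, i = 17
After iteration 2: running = 35, i = 16
After iteration 3: running = 51, i = 15
After iteration 4: running = 66, i = 14
After iteration 5: running = 80, i = 13
After iteration 6: running = 93, i = 12
After iteration 7: running = 105, i = 11
After iteration 8: running = 116, i = 10
After iteration 9: running = 126, i = 9
After iteration 10: running = 135, i = 8
After iteration 11: running = 143, i = 7
After iteration 12: running = 150, i = 6
After iteration 13: running = 156, i = 5
After iteration 14: running = 161, i = 4
After iteration 15: running = 165, i = 3
After iteration 16: running = 168, i = 2
After iteration 17: running = 170, i = 1
After iteration 18: running = 171, i = 0
Loop ends.

Final answer: 171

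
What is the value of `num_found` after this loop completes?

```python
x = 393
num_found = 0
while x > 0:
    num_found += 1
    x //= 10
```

Let's trace through this code step by step.

Initialize: x = 393
Initialize: num_found = 0
Entering loop: while x > 0:
After iteration 1: x = 39, num_found = 1
After iteration 2: x = 3, num_found = 2
After iteration 3: x = 0, num_found = 3
Loop ends.

Final answer: 3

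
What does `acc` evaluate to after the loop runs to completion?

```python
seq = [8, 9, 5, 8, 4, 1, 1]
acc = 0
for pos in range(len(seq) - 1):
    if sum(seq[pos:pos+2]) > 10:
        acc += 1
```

Let's trace through this code step by step.

Initialize: seq = [8, 9, 5, 8, 4, 1, 1]
Initialize: acc = 0
Entering loop: for pos in range(len(seq) - 1):
After iteration 1: pos = 0, acc = 1
After iteration 2: pos = 1, acc = 2
After iteration 3: pos = 2, acc = 3
After iteration 4: pos = 3, acc = 4
After iteration 5: pos = 4, acc = 4
After iteration 6: pos = 5, acc = 4
Loop ends.

Final answer: 4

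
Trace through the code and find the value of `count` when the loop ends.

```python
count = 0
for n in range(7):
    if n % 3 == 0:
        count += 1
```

Let's trace through this code step by step.

Initialize: count = 0
Entering loop: for n in range(7):
After iteration 1: n = 0, count = 1
After iteration 2: n = 1, count = 1
After iteration 3: n = 2, count = 1
After iteration 4: n = 3, count = 2
After iteration 5: n = 4, count = 2
After iteration 6: n = 5, count = 2
After iteration 7: n = 6, count = 3
Loop ends.

Final answer: 3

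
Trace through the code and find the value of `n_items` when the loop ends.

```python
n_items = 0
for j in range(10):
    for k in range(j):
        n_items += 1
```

Let's trace through this code step by step.

Initialize: n_items = 0
Entering loop: for j in range(10):
After iteration 1: j = 0, n_items = 0
After iteration 2: j = 1, n_items = 1, k = 0
After iteration 3: j = 2, n_items = 3, k = 1
After iteration 4: j = 3, n_items = 6, k = 2
After iteration 5: j = 4, n_items = 10, k = 3
After iteration 6: j = 5, n_items = 15, k = 4
After iteration 7: j = 6, n_items = 21, k = 5
After iteration 8: j = 7, n_items = 28, k = 6
After iteration 9: j = 8, n_items = 36, k = 7
After iteration 10: j = 9, n_items = 45, k = 8
Loop ends.

Final answer: 45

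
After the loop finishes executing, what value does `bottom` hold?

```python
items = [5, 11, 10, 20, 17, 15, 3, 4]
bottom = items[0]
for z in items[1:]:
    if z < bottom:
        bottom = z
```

Let's trace through this code step by step.

Initialize: items = [5, 11, 10, 20, 17, 15, 3, 4]
Initialize: bottom = 5
Entering loop: for z in items[1:]:
After iteration 1: z = 11, bottom = 5
After iteration 2: z = 10, bottom = 5
After iteration 3: z = 20, bottom = 5
After iteration 4: z = 17, bottom = 5
After iteration 5: z = 15, bottom = 5
After iteration 6: z = 3, bottom = 3
After iteration 7: z = 4, bottom = 3
Loop ends.

Final answer: 3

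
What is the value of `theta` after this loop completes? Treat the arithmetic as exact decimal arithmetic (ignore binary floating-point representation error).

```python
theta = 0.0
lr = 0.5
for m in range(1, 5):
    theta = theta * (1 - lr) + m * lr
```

Let's trace through this code step by step.

Initialize: theta = 0.0
Initialize: lr = 0.5
Entering loop: for m in range(1, 5):
After iteration 1: m = 1, theta = 0.5
After iteration 2: m = 2, theta = 1.25
After iteration 3: m = 3, theta = 2.125
After iteration 4: m = 4, theta = 3.0625
Loop ends.

Final answer: 3.0625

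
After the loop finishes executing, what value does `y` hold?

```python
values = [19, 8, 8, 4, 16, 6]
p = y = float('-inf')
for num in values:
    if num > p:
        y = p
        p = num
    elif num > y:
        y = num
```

Let's trace through this code step by step.

Initialize: values = [19, 8, 8, 4, 16, 6]
Initialize: p = -inf
Initialize: y = -inf
Entering loop: for num in values:
After iteration 1: num = 19, p = 19, y = -inf
After iteration 2: num = 8, p = 19, y = 8
After iteration 3: num = 8, p = 19, y = 8
After iteration 4: num = 4, p = 19, y = 8
After iteration 5: num = 16, p = 19, y = 16
After iteration 6: num = 6, p = 19, y = 16
Loop ends.

Final answer: 16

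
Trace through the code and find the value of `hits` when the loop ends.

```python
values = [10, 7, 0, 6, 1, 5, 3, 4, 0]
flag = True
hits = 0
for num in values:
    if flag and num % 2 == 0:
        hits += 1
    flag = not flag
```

Let's trace through this code step by step.

Initialize: values = [10, 7, 0, 6, 1, 5, 3, 4, 0]
Initialize: flag = True
Initialize: hits = 0
Entering loop: for num in values:
After iteration 1: num = 10, flag = False, hits = 1
After iteration 2: num = 7, flag = True, hits = 1
After iteration 3: num = 0, flag = False, hits = 2
After iteration 4: num = 6, flag = True, hits = 2
After iteration 5: num = 1, flag = False, hits = 2
After iteration 6: num = 5, flag = True, hits = 2
After iteration 7: num = 3, flag = False, hits = 2
After iteration 8: num = 4, flag = True, hits = 2
After iteration 9: num = 0, flag = False, hits = 3
Loop ends.

Final answer: 3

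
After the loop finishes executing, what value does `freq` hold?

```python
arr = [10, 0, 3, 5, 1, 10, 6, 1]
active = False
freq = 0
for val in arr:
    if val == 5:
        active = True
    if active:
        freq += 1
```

Let's trace through this code step by step.

Initialize: arr = [10, 0, 3, 5, 1, 10, 6, 1]
Initialize: active = False
Initialize: freq = 0
Entering loop: for val in arr:
After iteration 1: val = 10, active = False, freq = 0
After iteration 2: val = 0, active = False, freq = 0
After iteration 3: val = 3, active = False, freq = 0
After iteration 4: val = 5, active = True, freq = 1
After iteration 5: val = 1, active = True, freq = 2
After iteration 6: val = 10, active = True, freq = 3
After iteration 7: val = 6, active = True, freq = 4
After iteration 8: val = 1, active = True, freq = 5
Loop ends.

Final answer: 5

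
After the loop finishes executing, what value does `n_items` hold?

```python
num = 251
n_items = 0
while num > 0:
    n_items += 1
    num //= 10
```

Let's trace through this code step by step.

Initialize: num = 251
Initialize: n_items = 0
Entering loop: while num > 0:
After iteration 1: num = 25, n_items = 1
After iteration 2: num = 2, n_items = 2
After iteration 3: num = 0, n_items = 3
Loop ends.

Final answer: 3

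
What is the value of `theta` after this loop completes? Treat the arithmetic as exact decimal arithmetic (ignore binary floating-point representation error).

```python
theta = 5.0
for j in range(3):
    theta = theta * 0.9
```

Let's trace through this code step by step.

Initialize: theta = 5.0
Entering loop: for j in range(3):
After iteration 1: j = 0, theta = 4.5
After iteration 2: j = 1, theta = 4.05
After iteration 3: j = 2, theta = 3.645
Loop ends.

Final answer: 3.645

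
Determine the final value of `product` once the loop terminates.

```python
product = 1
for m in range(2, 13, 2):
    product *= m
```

Let's trace through this code step by step.

Initialize: product = 1
Entering loop: for m in range(2, 13, 2):
After iteration 1: m = 2, product = 2
After iteration 2: m = 4, product = 8
After iteration 3: m = 6, product = 48
After iteration 4: m = 8, product = 384
After iteration 5: m = 10, product = 3840
After iteration 6: m = 12, product = 46080
Loop ends.

Final answer: 46080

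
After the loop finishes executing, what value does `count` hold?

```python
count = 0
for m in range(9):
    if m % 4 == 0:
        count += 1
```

Let's trace through this code step by step.

Initialize: count = 0
Entering loop: for m in range(9):
After iteration 1: m = 0, count = 1
After iteration 2: m = 1, count = 1
After iteration 3: m = 2, count = 1
After iteration 4: m = 3, count = 1
After iteration 5: m = 4, count = 2
After iteration 6: m = 5, count = 2
After iteration 7: m = 6, count = 2
After iteration 8: m = 7, count = 2
After iteration 9: m = 8, count = 3
Loop ends.

Final answer: 3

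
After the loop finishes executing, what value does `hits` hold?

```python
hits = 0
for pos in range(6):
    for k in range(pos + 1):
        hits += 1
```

Let's trace through this code step by step.

Initialize: hits = 0
Entering loop: for pos in range(6):
After iteration 1: pos = 0, hits = 1, k = 0
After iteration 2: pos = 1, hits = 3, k = 1
After iteration 3: pos = 2, hits = 6, k = 2
After iteration 4: pos = 3, hits = 10, k = 3
After iteration 5: pos = 4, hits = 15, k = 4
After iteration 6: pos = 5, hits = 21, k = 5
Loop ends.

Final answer: 21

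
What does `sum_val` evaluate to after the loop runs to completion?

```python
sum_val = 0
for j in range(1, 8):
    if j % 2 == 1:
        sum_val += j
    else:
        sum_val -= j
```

Let's trace through this code step by step.

Initialize: sum_val = 0
Entering loop: for j in range(1, 8):
After iteration 1: j = 1, sum_val = 1
After iteration 2: j = 2, sum_val = -1
After iteration 3: j = 3, sum_val = 2
After iteration 4: j = 4, sum_val = -2
After iteration 5: j = 5, sum_val = 3
After iteration 6: j = 6, sum_val = -3
After iteration 7: j = 7, sum_val = 4
Loop ends.

Final answer: 4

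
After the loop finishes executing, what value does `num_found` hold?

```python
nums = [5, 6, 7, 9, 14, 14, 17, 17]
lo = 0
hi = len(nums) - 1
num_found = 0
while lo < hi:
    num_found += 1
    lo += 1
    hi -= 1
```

Let's trace through this code step by step.

Initialize: nums = [5, 6, 7, 9, 14, 14, 17, 17]
Initialize: lo = 0
Initialize: hi = 7
Initialize: num_found = 0
Entering loop: while lo < hi:
After iteration 1: lo = 1, hi = 6, num_found = 1
After iteration 2: lo = 2, hi = 5, num_found = 2
After iteration 3: lo = 3, hi = 4, num_found = 3
After iteration 4: lo = 4, hi = 3, num_found = 4
Loop ends.

Final answer: 4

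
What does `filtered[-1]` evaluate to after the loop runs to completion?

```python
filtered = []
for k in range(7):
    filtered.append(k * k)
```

Let's trace through this code step by step.

Initialize: filtered = []
Entering loop: for k in range(7):
After iteration 1: k = 0, filtered = [0]
After iteration 2: k = 1, filtered = [0, 1]
After iteration 3: k = 2, filtered = [0, 1, 4]
After iteration 4: k = 3, filtered = [0, 1, 4, 9]
After iteration 5: k = 4, filtered = [0, 1, 4, 9, 16]
After iteration 6: k = 5, filtered = [0, 1, 4, 9, 16, 25]
After iteration 7: k = 6, filtered = [0, 1, 4, 9, 16, 25, 36]
Loop ends.
filtered[-1] = 36

Final answer: 36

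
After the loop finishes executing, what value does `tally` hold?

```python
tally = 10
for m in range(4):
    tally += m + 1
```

Let's trace through this code step by step.

Initialize: tally = 10
Entering loop: for m in range(4):
After iteration 1: m = 0, tally = 11
After iteration 2: m = 1, tally = 13
After iteration 3: m = 2, tally = 16
After iteration 4: m = 3, tally = 20
Loop ends.

Final answer: 20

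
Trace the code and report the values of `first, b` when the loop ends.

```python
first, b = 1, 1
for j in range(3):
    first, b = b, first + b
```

Let's trace through this code step by step.

Initialize: first = 1
Initialize: b = 1
Entering loop: for j in range(3):
After iteration 1: j = 0, first = 1, b = 2
After iteration 2: j = 1, first = 2, b = 3
After iteration 3: j = 2, first = 3, b = 5
Loop ends.

Final answer: 3, 5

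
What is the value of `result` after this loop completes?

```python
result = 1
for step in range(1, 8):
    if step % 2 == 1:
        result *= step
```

Let's trace through this code step by step.

Initialize: result = 1
Entering loop: for step in range(1, 8):
After iteration 1: step = 1, result = 1
After iteration 2: step = 2, result = 1
After iteration 3: step = 3, result = 3
After iteration 4: step = 4, result = 3
After iteration 5: step = 5, result = 15
After iteration 6: step = 6, result = 15
After iteration 7: step = 7, result = 105
Loop ends.

Final answer: 105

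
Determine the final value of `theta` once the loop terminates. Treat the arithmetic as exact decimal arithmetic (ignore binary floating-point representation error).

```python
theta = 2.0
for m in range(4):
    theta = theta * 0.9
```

Let's trace through this code step by step.

Initialize: theta = 2.0
Entering loop: for m in range(4):
After iteration 1: m = 0, theta = 1.8
After iteration 2: m = 1, theta = 1.62
After iteration 3: m = 2, theta = 1.458
After iteration 4: m = 3, theta = 1.3122
Loop ends.

Final answer: 1.3122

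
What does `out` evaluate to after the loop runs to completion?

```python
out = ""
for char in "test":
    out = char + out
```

Let's trace through this code step by step.

Initialize: out = ''
Entering loop: for char in "test":
After iteration 1: char = 't', out = 't'
After iteration 2: char = 'e', out = 'et'
After iteration 3: char = 's', out = 'set'
After iteration 4: char = 't', out = 'tset'
Loop ends.

Final answer: 'tset'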